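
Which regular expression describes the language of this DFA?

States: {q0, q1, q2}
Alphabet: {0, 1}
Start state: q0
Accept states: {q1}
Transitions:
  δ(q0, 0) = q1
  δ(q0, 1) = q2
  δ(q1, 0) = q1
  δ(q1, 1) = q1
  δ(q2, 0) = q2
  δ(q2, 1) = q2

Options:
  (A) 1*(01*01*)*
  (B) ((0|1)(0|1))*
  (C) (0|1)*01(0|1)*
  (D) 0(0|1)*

Testing sample strings against the DFA:
  '01011' -> accepted
  '101' -> rejected
  '0001' -> accepted
  '10' -> rejected
Checking each option for a counterexample:
  (A) 1*(01*01*)*: ε is rejected by the DFA but matches the regex → eliminated
  (B) ((0|1)(0|1))*: ε is rejected by the DFA but matches the regex → eliminated
  (C) (0|1)*01(0|1)*: '0' is accepted by the DFA but does not match the regex → eliminated
  (D) 0(0|1)*: agrees with the DFA on all strings of length ≤ 4
Only (D) 0(0|1)* is consistent with the DFA.

Final answer: (D) 0(0|1)*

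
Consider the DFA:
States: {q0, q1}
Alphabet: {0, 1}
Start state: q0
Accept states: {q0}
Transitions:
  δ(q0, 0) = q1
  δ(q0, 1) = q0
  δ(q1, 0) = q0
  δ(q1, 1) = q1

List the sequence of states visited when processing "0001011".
Starting at q0
Read '0': q0 -> q1
Read '0': q1 -> q0
Read '0': q0 -> q1
Read '1': q1 -> q1
Read '0': q1 -> q0
Read '1': q0 -> q0
Read '1': q0 -> q0

Final answer: q0 -> q1 -> q0 -> q1 -> q1 -> q0 -> q0 -> q0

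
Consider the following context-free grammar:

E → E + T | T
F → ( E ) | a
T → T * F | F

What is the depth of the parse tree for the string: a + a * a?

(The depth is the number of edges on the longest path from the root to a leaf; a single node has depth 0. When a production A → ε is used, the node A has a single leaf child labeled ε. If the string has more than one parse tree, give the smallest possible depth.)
The grammar is unambiguous; the parse tree of a + a * a is:
E → E + T at the root (depth 0).
  Left E (depth 1) → T (2) → F (3) → a (4).
  Right T (depth 1) → T * F; that T (2) → F (3) → a (4); F (2) → a (3).
The longest root-to-leaf paths have 4 edges.
Depth = 4.

Final answer: 4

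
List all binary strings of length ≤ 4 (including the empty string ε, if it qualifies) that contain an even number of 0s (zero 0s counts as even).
Checking every binary string of length 0 to 4:
  Length 0: accepted: ε | rejected: (none)
  Length 1: accepted: 1 | rejected: 0
  Length 2: accepted: 00, 11 | rejected: 01, 10
  Length 3: accepted: 001, 010, 100, 111 | rejected: 000, 011, 101, 110
  Length 4: accepted: 0000, 0011, 0101, 0110, 1001, 1010, 1100, 1111 | rejected: 0001, 0010, 0100, 0111, 1000, 1011, 1101, 1110
Total: 16 string(s).

Final answer: ε, 1, 00, 11, 001, 010, 100, 111, 0000, 0011, 0101, 0110, 1001, 1010, 1100, 1111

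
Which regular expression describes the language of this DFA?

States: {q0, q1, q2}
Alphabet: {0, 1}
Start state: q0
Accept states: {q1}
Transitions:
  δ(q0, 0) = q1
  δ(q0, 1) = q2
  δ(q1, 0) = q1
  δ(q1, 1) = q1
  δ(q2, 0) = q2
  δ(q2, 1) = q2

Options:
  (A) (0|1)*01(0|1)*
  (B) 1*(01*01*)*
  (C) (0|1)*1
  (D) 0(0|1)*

Testing sample strings against the DFA:
  '010' -> accepted
  '0001' -> accepted
  '101' -> rejected
  '00' -> accepted
Checking each option for a counterexample:
  (A) (0|1)*01(0|1)*: '0' is accepted by the DFA but does not match the regex → eliminated
  (B) 1*(01*01*)*: ε is rejected by the DFA but matches the regex → eliminated
  (C) (0|1)*1: '0' is accepted by the DFA but does not match the regex → eliminated
  (D) 0(0|1)*: agrees with the DFA on all strings of length ≤ 4
Only (D) 0(0|1)* is consistent with the DFA.

Final answer: (D) 0(0|1)*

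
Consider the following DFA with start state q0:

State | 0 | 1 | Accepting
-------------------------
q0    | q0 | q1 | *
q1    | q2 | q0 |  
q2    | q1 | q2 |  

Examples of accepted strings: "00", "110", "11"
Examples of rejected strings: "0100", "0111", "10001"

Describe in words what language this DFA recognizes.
binary numbers divisible by 3 (treating the string as a binary integer; leading zeros allowed, the empty string counts as 0)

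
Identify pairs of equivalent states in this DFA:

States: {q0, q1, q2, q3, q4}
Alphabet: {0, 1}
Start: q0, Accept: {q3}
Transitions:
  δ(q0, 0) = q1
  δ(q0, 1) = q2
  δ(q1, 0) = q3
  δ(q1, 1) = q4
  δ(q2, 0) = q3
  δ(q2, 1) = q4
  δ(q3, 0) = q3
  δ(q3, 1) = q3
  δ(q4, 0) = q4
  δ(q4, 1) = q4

Using the table-filling algorithm:
Round 0 – mark pairs where exactly one state is accepting: (q0,q3), (q1,q3), (q2,q3), (q3,q4)
Round 1 – newly marked: (q0,q1) [on 0: q1 vs q3, already marked]; (q0,q2) [on 0: q1 vs q3, already marked]; (q1,q4) [on 0: q3 vs q4, already marked]; (q2,q4) [on 0: q3 vs q4, already marked]
Round 2 – newly marked: (q0,q4) [on 0: q1 vs q4, already marked]
No further pairs can be marked.
(q1, q2) unmarked: δ(q1,0)=q3, δ(q2,0)=q3; δ(q1,1)=q4, δ(q2,1)=q4 → equivalent
Equivalent pairs: (q1, q2)

Final answer: Equivalent pairs: (q1, q2)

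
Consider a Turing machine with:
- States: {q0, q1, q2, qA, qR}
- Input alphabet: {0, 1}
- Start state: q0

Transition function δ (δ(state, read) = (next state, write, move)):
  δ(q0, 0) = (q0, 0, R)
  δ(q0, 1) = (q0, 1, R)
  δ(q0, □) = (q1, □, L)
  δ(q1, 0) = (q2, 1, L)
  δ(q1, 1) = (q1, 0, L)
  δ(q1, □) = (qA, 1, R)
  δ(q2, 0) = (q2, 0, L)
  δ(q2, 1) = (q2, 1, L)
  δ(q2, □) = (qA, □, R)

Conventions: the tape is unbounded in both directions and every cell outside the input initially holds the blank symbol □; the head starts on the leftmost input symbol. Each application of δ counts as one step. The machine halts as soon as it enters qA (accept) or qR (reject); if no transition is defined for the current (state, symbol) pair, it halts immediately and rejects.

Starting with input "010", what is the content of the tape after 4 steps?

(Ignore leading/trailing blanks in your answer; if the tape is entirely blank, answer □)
Step 0: [q0]010 (head at position 0)
Step 1: δ(q0, 0) = (q0, 0, R)  ⊢  0[q0]10 (head at position 1)
Step 2: δ(q0, 1) = (q0, 1, R)  ⊢  01[q0]0 (head at position 2)
Step 3: δ(q0, 0) = (q0, 0, R)  ⊢  010[q0]□ (head at position 3)
Step 4: δ(q0, □) = (q1, □, L)  ⊢  01[q1]0□ (head at position 2)
Tape after 4 steps (ignoring surrounding blanks): 010

Final answer: Tape: 010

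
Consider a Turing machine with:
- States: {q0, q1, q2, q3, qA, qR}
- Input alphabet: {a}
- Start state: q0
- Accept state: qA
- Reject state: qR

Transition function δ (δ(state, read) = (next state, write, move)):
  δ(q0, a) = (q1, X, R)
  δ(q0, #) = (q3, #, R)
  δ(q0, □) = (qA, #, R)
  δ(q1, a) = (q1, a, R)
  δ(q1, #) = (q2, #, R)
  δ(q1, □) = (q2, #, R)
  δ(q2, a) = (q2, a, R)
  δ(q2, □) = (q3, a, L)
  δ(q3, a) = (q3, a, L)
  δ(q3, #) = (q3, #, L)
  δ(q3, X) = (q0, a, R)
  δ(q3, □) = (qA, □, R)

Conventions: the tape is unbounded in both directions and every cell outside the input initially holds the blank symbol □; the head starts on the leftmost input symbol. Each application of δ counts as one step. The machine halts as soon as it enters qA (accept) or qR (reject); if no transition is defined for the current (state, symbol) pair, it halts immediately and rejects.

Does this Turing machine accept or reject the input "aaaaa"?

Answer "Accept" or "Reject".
Trace (configuration after each step, as tape_left[state]tape_right with head position):
Step 0: [q0]aaaaa (head at position 0)
Step 1: X[q1]aaaa (head 1)
Step 2: Xa[q1]aaa (head 2)
Step 3: Xaa[q1]aa (head 3)
Step 4: Xaaa[q1]a (head 4)
Step 5: Xaaaa[q1]□ (head 5)
Step 6: Xaaaa#[q2]□ (head 6)
Step 7: Xaaaa[q3]#a (head 5)
Step 8: Xaaa[q3]a#a (head 4)
Step 9: Xaa[q3]aa#a (head 3)
Step 10: Xa[q3]aaa#a (head 2)
Step 11: X[q3]aaaa#a (head 1)
Step 12: [q3]Xaaaa#a (head 0)
Step 13: a[q0]aaaa#a (head 1)
Step 14: aX[q1]aaa#a (head 2)
Step 15: aXa[q1]aa#a (head 3)
Step 16: aXaa[q1]a#a (head 4)
Step 17: aXaaa[q1]#a (head 5)
Step 18: aXaaa#[q2]a (head 6)
Step 19: aXaaa#a[q2]□ (head 7)
Step 20: aXaaa#[q3]aa (head 6)
Step 21: aXaaa[q3]#aa (head 5)
Step 22: aXaa[q3]a#aa (head 4)
Step 23: aXa[q3]aa#aa (head 3)
Step 24: aX[q3]aaa#aa (head 2)
Step 25: a[q3]Xaaa#aa (head 1)
Step 26: aa[q0]aaa#aa (head 2)
Step 27: aaX[q1]aa#aa (head 3)
Step 28: aaXa[q1]a#aa (head 4)
Step 29: aaXaa[q1]#aa (head 5)
Step 30: aaXaa#[q2]aa (head 6)
Step 31: aaXaa#a[q2]a (head 7)
Step 32: aaXaa#aa[q2]□ (head 8)
Step 33: aaXaa#a[q3]aa (head 7)
Step 34: aaXaa#[q3]aaa (head 6)
Step 35: aaXaa[q3]#aaa (head 5)
Step 36: aaXa[q3]a#aaa (head 4)
Step 37: aaX[q3]aa#aaa (head 3)
Step 38: aa[q3]Xaa#aaa (head 2)
Step 39: aaa[q0]aa#aaa (head 3)
Step 40: aaaX[q1]a#aaa (head 4)
Step 41: aaaXa[q1]#aaa (head 5)
Step 42: aaaXa#[q2]aaa (head 6)
Step 43: aaaXa#a[q2]aa (head 7)
Step 44: aaaXa#aa[q2]a (head 8)
Step 45: aaaXa#aaa[q2]□ (head 9)
Step 46: aaaXa#aa[q3]aa (head 8)
Step 47: aaaXa#a[q3]aaa (head 7)
Step 48: aaaXa#[q3]aaaa (head 6)
Step 49: aaaXa[q3]#aaaa (head 5)
Step 50: aaaX[q3]a#aaaa (head 4)
Step 51: aaa[q3]Xa#aaaa (head 3)
Step 52: aaaa[q0]a#aaaa (head 4)
Step 53: aaaaX[q1]#aaaa (head 5)
Step 54: aaaaX#[q2]aaaa (head 6)
Step 55: aaaaX#a[q2]aaa (head 7)
Step 56: aaaaX#aa[q2]aa (head 8)
Step 57: aaaaX#aaa[q2]a (head 9)
Step 58: aaaaX#aaaa[q2]□ (head 10)
Step 59: aaaaX#aaa[q3]aa (head 9)
Step 60: aaaaX#aa[q3]aaa (head 8)
Step 61: aaaaX#a[q3]aaaa (head 7)
Step 62: aaaaX#[q3]aaaaa (head 6)
Step 63: aaaaX[q3]#aaaaa (head 5)
Step 64: aaaa[q3]X#aaaaa (head 4)
Step 65: aaaaa[q0]#aaaaa (head 5)
Step 66: aaaaa#[q3]aaaaa (head 6)
Step 67: aaaaa[q3]#aaaaa (head 5)
Step 68: aaaa[q3]a#aaaaa (head 4)
Step 69: aaa[q3]aa#aaaaa (head 3)
Step 70: aa[q3]aaa#aaaaa (head 2)
Step 71: a[q3]aaaa#aaaaa (head 1)
Step 72: [q3]aaaaa#aaaaa (head 0)
Step 73: [q3]□aaaaa#aaaaa (head -1)
Step 74: □[qA]aaaaa#aaaaa (head 0)
The machine is in qA, so it halts and accepts.

Final answer: Accept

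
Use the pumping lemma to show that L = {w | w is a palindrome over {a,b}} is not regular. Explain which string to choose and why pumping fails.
Language: L = {w | w is a palindrome over {a,b}} (strings that read the same forwards and backwards)
Step 1: Assume for contradiction that L is regular, with pumping length p.
Step 2: Choose s = a^p b a^p. Then s ∈ L (it reads the same forwards and backwards) and |s| ≥ p.
Step 3: Consider any decomposition s = xyz with |xy| ≤ p and |y| > 0. Since |xy| ≤ p and the first p symbols of s are all a's, y = a^k for some k with 1 ≤ k ≤ p.
Step 4: Pumping up (i = 2): xy²z = a^(p+k) b a^p. Its reverse is a^p b a^(p+k) ≠ a^(p+k) b a^p (the single b is no longer in the middle), so xy²z is not a palindrome and xy²z ∉ L.
This contradicts the pumping lemma, so L is not regular.

Final answer: Choose s = a^p b a^p. Since |xy| ≤ p, y = a^k with k ≥ 1. Then xy²z = a^(p+k) b a^p is not a palindrome, so ∉ L.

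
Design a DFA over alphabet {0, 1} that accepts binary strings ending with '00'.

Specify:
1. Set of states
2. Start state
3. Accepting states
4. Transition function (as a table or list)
One valid DFA (any DFA recognizing the same language is acceptable):
States: {q0, q1, q2}
Start: q0
Accepting: {q2}
Transitions (accepting states marked with *):
State | 0 | 1 | Accepting
-------------------------
q0    | q1 | q0 |  
q1    | q2 | q0 |  
q2    | q2 | q0 | *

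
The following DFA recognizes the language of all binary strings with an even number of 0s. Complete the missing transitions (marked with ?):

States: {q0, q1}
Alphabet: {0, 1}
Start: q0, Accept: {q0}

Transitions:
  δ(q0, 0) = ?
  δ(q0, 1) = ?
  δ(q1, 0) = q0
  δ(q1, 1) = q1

What each state remembers (consistent with the given transitions and accept states):
  q0: an even number of 0s has been read so far
  q1: an odd number of 0s has been read so far
Filling in the missing entries:
  δ(q0, 0): in q0 (an even number of 0s has been read so far), after reading 0 we have: an odd number of 0s has been read so far → q1
  δ(q0, 1): in q0 (an even number of 0s has been read so far), after reading 1 we have: an even number of 0s has been read so far → q0

Final answer: δ(q0, 0) = q1; δ(q0, 1) = q0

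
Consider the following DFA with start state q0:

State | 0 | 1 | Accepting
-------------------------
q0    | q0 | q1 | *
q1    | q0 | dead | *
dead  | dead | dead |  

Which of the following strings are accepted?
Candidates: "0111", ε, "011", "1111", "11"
"0111": q0 → q0 → q1 → dead → dead; dead is not accepting → rejected
ε: q0; q0 is accepting → accepted
"011": q0 → q0 → q1 → dead; dead is not accepting → rejected
"1111": q0 → q1 → dead → dead → dead; dead is not accepting → rejected
"11": q0 → q1 → dead; dead is not accepting → rejected

Final answer: ε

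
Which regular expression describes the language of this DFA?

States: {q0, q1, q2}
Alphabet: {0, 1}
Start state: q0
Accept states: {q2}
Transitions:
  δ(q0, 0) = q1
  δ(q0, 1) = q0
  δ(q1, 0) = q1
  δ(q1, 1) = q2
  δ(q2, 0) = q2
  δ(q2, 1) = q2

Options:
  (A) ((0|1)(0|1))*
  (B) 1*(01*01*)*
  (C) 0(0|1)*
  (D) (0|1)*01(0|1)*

Testing sample strings against the DFA:
  '10' -> rejected
  '1110' -> rejected
  '110' -> rejected
  '110' -> rejected
Checking each option for a counterexample:
  (A) ((0|1)(0|1))*: ε is rejected by the DFA but matches the regex → eliminated
  (B) 1*(01*01*)*: ε is rejected by the DFA but matches the regex → eliminated
  (C) 0(0|1)*: '0' is rejected by the DFA but matches the regex → eliminated
  (D) (0|1)*01(0|1)*: agrees with the DFA on all strings of length ≤ 4
Only (D) (0|1)*01(0|1)* is consistent with the DFA.

Final answer: (D) (0|1)*01(0|1)*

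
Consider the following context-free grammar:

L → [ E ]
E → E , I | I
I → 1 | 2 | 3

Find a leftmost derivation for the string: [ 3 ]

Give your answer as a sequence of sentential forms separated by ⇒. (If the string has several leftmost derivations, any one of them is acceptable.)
Start with L.
Step 1: the leftmost non-terminal is L; apply L → [ E ]:  [ E ]
Step 2: the leftmost non-terminal is E; apply E → I:  [ I ]
Step 3: the leftmost non-terminal is I; apply I → 3:  [ 3 ]

Final answer: L ⇒ [ E ] ⇒ [ I ] ⇒ [ 3 ]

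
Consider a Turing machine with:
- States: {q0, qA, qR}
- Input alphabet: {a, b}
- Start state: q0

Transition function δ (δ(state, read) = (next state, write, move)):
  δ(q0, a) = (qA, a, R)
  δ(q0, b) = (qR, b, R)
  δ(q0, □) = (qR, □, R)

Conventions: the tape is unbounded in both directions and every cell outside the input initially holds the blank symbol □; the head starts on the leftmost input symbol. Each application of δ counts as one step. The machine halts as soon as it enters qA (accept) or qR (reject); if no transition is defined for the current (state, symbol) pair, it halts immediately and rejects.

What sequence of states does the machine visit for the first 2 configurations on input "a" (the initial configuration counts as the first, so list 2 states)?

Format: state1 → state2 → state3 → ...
Step 0: [q0]a (head at position 0)
Step 1: δ(q0, a) = (qA, a, R)  ⊢  a[qA]□ (head at position 1)
Reading off the states of these 2 configurations: q0 → qA

Final answer: q0 → qA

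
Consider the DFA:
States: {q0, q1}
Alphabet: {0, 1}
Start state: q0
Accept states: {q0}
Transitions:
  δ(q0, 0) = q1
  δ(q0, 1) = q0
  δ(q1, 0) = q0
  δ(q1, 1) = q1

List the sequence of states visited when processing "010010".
Starting at q0
Read '0': q0 -> q1
Read '1': q1 -> q1
Read '0': q1 -> q0
Read '0': q0 -> q1
Read '1': q1 -> q1
Read '0': q1 -> q0

Final answer: q0 -> q1 -> q1 -> q0 -> q1 -> q1 -> q0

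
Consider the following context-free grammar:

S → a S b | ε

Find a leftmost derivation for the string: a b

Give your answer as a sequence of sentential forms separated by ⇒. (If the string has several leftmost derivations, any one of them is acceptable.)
Start with S.
Step 1: the leftmost non-terminal is S; apply S → a S b:  a S b
Step 2: the leftmost non-terminal is S; apply S → ε:  a b

Final answer: S ⇒ a S b ⇒ a b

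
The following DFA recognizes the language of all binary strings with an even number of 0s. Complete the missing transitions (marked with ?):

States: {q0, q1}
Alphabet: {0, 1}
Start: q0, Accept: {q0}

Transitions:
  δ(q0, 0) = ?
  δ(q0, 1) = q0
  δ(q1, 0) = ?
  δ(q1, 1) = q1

What each state remembers (consistent with the given transitions and accept states):
  q0: an even number of 0s has been read so far
  q1: an odd number of 0s has been read so far
Filling in the missing entries:
  δ(q0, 0): in q0 (an even number of 0s has been read so far), after reading 0 we have: an odd number of 0s has been read so far → q1
  δ(q1, 0): in q1 (an odd number of 0s has been read so far), after reading 0 we have: an even number of 0s has been read so far → q0

Final answer: δ(q0, 0) = q1; δ(q1, 0) = q0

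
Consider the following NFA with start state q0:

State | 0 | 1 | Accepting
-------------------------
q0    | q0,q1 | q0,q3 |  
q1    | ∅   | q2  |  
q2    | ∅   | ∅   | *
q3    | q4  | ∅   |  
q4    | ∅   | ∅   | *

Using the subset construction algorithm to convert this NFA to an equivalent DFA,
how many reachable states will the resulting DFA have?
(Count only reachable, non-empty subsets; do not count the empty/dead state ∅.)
Start subset: {q0}
{q0}: on 0 → {q0, q1}, on 1 → {q0, q3}
{q0, q1}: on 0 → {q0, q1}, on 1 → {q0, q2, q3}
{q0, q3}: on 0 → {q0, q1, q4}, on 1 → {q0, q3}
{q0, q2, q3}: on 0 → {q0, q1, q4}, on 1 → {q0, q3}
{q0, q1, q4}: on 0 → {q0, q1}, on 1 → {q0, q2, q3}
Reachable non-empty subsets: {q0}, {q0, q1}, {q0, q3}, {q0, q2, q3}, {q0, q1, q4} — 5 in total.

Final answer: 5 states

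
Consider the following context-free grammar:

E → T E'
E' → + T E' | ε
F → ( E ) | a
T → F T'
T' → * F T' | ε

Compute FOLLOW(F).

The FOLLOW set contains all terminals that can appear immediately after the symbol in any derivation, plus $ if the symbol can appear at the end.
Useful FIRST sets: FIRST(E') = {+, ε}, FIRST(T') = {*, ε} (both E' and T' are nullable).
FOLLOW(E): E is the start symbol → $; E appears in F → ( E ) followed by ')' → FOLLOW(E) = {), $}.
FOLLOW(E'): E' appears at the right end of E → T E' and of E' → + T E', so FOLLOW(E') ⊇ FOLLOW(E) (the second occurrence adds nothing new). FOLLOW(E') = {), $}.
FOLLOW(T): in E → T E' and E' → + T E', T is followed by E': add FIRST(E') minus ε = {+}; since E' is nullable, also add FOLLOW(E) and FOLLOW(E') = {), $}. FOLLOW(T) = {+, ), $}.
FOLLOW(T'): T' appears at the right end of T → F T' and of T' → * F T', so FOLLOW(T') = FOLLOW(T) = {+, ), $}.
FOLLOW(F): in T → F T' and T' → * F T', F is followed by T': add FIRST(T') minus ε = {*}; since T' is nullable, also add FOLLOW(T) and FOLLOW(T') = {+, ), $}. FOLLOW(F) = {*, +, ), $}.

Final answer: {$, ), *, +}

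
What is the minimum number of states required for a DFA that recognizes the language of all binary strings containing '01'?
Language: binary strings containing '01'
Lower bound (Myhill–Nerode): the prefixes ε, 0, 01 are pairwise distinguishable:
  ε vs 01: suffix ε distinguishes them (ε is rejected, 01 is accepted)
  0 vs 01: suffix ε distinguishes them (0 is rejected, 01 is accepted)
  ε vs 0: suffix 1 distinguishes them (ε·1 = 1 is rejected, 0·1 = 01 is accepted)
So any DFA needs at least 3 states.
Upper bound: a DFA with 3 states exists (one state per class above: 'no progress', 'last symbol 0', and 'seen 01' (accepting sink)).
Minimum states: 3

Final answer: 3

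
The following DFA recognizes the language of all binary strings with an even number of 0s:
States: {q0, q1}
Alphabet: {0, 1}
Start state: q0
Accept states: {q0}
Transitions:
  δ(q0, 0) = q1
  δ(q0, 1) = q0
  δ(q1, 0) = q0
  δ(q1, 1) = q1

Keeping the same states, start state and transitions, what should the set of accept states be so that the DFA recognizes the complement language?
The DFA is complete (every state has a transition on every symbol), so the complement
is recognized by the same DFA with accepting and non-accepting states swapped.
Original accept states: {q0}
Complement accept states = All states - Original accept states
= {q0, q1} - {q0}
= {q1}
Complement language: strings with an ODD number of 0s

Final answer: {q1}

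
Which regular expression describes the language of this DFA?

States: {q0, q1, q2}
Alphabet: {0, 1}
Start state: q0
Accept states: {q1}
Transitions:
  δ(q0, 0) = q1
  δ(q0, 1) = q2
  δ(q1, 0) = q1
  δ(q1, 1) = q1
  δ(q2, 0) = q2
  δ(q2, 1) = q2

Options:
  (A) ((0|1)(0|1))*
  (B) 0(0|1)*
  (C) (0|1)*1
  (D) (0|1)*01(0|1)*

Testing sample strings against the DFA:
  '00010' -> accepted
  '1100' -> rejected
  '111' -> rejected
  '00101' -> accepted
Checking each option for a counterexample:
  (A) ((0|1)(0|1))*: ε is rejected by the DFA but matches the regex → eliminated
  (B) 0(0|1)*: agrees with the DFA on all strings of length ≤ 4
  (C) (0|1)*1: '0' is accepted by the DFA but does not match the regex → eliminated
  (D) (0|1)*01(0|1)*: '0' is accepted by the DFA but does not match the regex → eliminated
Only (B) 0(0|1)* is consistent with the DFA.

Final answer: (B) 0(0|1)*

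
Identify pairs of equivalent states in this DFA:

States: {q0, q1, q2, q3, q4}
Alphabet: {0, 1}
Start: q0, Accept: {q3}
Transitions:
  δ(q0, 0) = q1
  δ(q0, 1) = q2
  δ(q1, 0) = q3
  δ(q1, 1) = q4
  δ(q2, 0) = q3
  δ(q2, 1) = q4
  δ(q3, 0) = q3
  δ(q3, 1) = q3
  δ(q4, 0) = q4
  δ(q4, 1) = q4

Using the table-filling algorithm:
Round 0 – mark pairs where exactly one state is accepting: (q0,q3), (q1,q3), (q2,q3), (q3,q4)
Round 1 – newly marked: (q0,q1) [on 0: q1 vs q3, already marked]; (q0,q2) [on 0: q1 vs q3, already marked]; (q1,q4) [on 0: q3 vs q4, already marked]; (q2,q4) [on 0: q3 vs q4, already marked]
Round 2 – newly marked: (q0,q4) [on 0: q1 vs q4, already marked]
No further pairs can be marked.
(q1, q2) unmarked: δ(q1,0)=q3, δ(q2,0)=q3; δ(q1,1)=q4, δ(q2,1)=q4 → equivalent
Equivalent pairs: (q1, q2)

Final answer: Equivalent pairs: (q1, q2)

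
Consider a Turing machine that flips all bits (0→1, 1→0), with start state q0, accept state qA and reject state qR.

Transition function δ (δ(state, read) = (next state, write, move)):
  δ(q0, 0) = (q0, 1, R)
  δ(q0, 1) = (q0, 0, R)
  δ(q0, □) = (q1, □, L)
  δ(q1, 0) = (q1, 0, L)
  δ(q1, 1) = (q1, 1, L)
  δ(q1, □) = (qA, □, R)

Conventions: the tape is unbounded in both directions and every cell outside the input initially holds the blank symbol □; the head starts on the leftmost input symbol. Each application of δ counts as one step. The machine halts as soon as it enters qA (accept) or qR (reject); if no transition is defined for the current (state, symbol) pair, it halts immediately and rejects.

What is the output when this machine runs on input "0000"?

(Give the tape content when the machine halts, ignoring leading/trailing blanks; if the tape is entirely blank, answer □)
Step 0: [q0]0000 (head at position 0)
Step 1: δ(q0, 0) = (q0, 1, R)  ⊢  1[q0]000 (head at position 1)
Step 2: δ(q0, 0) = (q0, 1, R)  ⊢  11[q0]00 (head at position 2)
Step 3: δ(q0, 0) = (q0, 1, R)  ⊢  111[q0]0 (head at position 3)
Step 4: δ(q0, 0) = (q0, 1, R)  ⊢  1111[q0]□ (head at position 4)
Step 5: δ(q0, □) = (q1, □, L)  ⊢  111[q1]1□ (head at position 3)
Step 6: δ(q1, 1) = (q1, 1, L)  ⊢  11[q1]11□ (head at position 2)
Step 7: δ(q1, 1) = (q1, 1, L)  ⊢  1[q1]111□ (head at position 1)
Step 8: δ(q1, 1) = (q1, 1, L)  ⊢  [q1]1111□ (head at position 0)
Step 9: δ(q1, 1) = (q1, 1, L)  ⊢  [q1]□1111□ (head at position -1)
Step 10: δ(q1, □) = (qA, □, R)  ⊢  □[qA]1111□ (head at position 0)
The machine is in qA, so it halts and accepts.
Tape content when halted (ignoring surrounding blanks): 1111

Final answer: Output: 1111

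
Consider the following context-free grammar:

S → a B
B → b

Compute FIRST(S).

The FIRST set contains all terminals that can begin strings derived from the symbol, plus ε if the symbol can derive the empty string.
S has the single production S → a B, whose right-hand side begins with the terminal a. So FIRST(S) = {a}.

Final answer: {a}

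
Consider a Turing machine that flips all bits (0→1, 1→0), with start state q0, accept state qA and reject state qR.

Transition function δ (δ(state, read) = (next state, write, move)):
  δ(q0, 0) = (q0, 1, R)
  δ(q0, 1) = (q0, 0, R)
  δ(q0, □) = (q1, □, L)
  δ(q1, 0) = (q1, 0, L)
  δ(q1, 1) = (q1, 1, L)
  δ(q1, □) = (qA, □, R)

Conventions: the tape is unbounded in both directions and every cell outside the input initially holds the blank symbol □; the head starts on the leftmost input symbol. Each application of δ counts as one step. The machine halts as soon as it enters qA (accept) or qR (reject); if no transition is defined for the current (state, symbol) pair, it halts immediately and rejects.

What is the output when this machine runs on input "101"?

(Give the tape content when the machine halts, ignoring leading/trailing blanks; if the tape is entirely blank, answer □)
Step 0: [q0]101 (head at position 0)
Step 1: δ(q0, 1) = (q0, 0, R)  ⊢  0[q0]01 (head at position 1)
Step 2: δ(q0, 0) = (q0, 1, R)  ⊢  01[q0]1 (head at position 2)
Step 3: δ(q0, 1) = (q0, 0, R)  ⊢  010[q0]□ (head at position 3)
Step 4: δ(q0, □) = (q1, □, L)  ⊢  01[q1]0□ (head at position 2)
Step 5: δ(q1, 0) = (q1, 0, L)  ⊢  0[q1]10□ (head at position 1)
Step 6: δ(q1, 1) = (q1, 1, L)  ⊢  [q1]010□ (head at position 0)
Step 7: δ(q1, 0) = (q1, 0, L)  ⊢  [q1]□010□ (head at position -1)
Step 8: δ(q1, □) = (qA, □, R)  ⊢  □[qA]010□ (head at position 0)
The machine is in qA, so it halts and accepts.
Tape content when halted (ignoring surrounding blanks): 010

Final answer: Output: 010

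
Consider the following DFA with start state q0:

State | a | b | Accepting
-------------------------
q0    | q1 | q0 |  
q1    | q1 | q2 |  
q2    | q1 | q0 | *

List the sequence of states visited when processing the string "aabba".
q0 → q1 → q1 → q2 → q0 → q1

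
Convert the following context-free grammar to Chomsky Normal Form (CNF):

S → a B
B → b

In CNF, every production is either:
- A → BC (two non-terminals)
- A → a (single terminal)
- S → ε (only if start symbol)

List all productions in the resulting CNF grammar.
The grammar has no ε-productions or unit productions to eliminate.
S → a B has terminal a in a right-hand side of length ≥ 2: introduce T_a → a and use T_a in place of a.
B → b is already in CNF (single terminal) – keep it.
S → a B becomes S → T_a B.
Resulting CNF grammar (3 productions): T_a → a; B → b; S → T_a B

Final answer: T_a → a; B → b; S → T_a B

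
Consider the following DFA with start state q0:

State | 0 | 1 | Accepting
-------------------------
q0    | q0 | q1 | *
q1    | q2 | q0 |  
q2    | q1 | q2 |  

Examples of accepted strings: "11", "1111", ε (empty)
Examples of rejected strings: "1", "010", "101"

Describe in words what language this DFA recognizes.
binary numbers divisible by 3 (treating the string as a binary integer; leading zeros allowed, the empty string counts as 0)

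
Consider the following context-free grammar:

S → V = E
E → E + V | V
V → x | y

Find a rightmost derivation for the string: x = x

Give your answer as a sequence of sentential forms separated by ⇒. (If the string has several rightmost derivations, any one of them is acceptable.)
Start with S.
Step 1: the rightmost non-terminal is S; apply S → V = E:  V = E
Step 2: the rightmost non-terminal is E; apply E → V:  V = V
Step 3: the rightmost non-terminal is V; apply V → x:  V = x
Step 4: the rightmost non-terminal is V; apply V → x:  x = x

Final answer: S ⇒ V = E ⇒ V = V ⇒ V = x ⇒ x = x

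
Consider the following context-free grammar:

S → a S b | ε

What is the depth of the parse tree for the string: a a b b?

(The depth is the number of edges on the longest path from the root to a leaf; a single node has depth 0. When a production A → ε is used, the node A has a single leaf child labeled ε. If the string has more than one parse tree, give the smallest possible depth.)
The only parse tree applies S → a S b 2 times (once per matching a…b pair) and then S → ε.
The S nodes sit at depths 0, 1, …, 2; the innermost S (depth 2) has the single child ε at depth 3.
The terminal leaves a, b are at depths 1..2, so the longest root-to-leaf path is S → S → … → S → ε with 3 edges.
Depth = 3.

Final answer: 3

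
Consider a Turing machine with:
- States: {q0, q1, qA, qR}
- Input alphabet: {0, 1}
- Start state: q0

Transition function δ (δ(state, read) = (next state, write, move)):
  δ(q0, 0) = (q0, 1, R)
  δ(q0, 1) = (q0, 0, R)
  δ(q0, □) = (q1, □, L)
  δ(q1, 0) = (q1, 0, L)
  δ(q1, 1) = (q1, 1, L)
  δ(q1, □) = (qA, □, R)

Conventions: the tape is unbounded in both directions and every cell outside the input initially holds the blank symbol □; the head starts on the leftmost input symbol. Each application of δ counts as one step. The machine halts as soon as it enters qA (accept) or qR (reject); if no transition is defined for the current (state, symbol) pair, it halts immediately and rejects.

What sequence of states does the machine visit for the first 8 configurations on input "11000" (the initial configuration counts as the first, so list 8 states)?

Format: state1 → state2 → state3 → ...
Step 0: [q0]11000 (head at position 0)
Step 1: δ(q0, 1) = (q0, 0, R)  ⊢  0[q0]1000 (head at position 1)
Step 2: δ(q0, 1) = (q0, 0, R)  ⊢  00[q0]000 (head at position 2)
Step 3: δ(q0, 0) = (q0, 1, R)  ⊢  001[q0]00 (head at position 3)
Step 4: δ(q0, 0) = (q0, 1, R)  ⊢  0011[q0]0 (head at position 4)
Step 5: δ(q0, 0) = (q0, 1, R)  ⊢  00111[q0]□ (head at position 5)
Step 6: δ(q0, □) = (q1, □, L)  ⊢  0011[q1]1□ (head at position 4)
Step 7: δ(q1, 1) = (q1, 1, L)  ⊢  001[q1]11□ (head at position 3)
Reading off the states of these 8 configurations: q0 → q0 → q0 → q0 → q0 → q0 → q1 → q1

Final answer: q0 → q0 → q0 → q0 → q0 → q0 → q1 → q1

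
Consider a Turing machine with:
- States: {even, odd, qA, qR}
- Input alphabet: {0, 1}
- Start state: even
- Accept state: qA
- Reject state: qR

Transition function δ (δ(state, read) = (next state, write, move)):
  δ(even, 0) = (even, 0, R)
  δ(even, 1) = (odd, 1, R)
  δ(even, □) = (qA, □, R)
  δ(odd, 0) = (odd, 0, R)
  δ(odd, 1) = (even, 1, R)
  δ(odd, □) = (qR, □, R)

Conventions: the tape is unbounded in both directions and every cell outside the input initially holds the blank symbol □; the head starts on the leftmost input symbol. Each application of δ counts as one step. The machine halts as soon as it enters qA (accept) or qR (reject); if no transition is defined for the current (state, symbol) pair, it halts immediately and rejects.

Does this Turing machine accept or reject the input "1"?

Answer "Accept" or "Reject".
Step 0: [even]1 (head at position 0)
Step 1: δ(even, 1) = (odd, 1, R)  ⊢  1[odd]□ (head at position 1)
Step 2: δ(odd, □) = (qR, □, R)  ⊢  1□[qR]□ (head at position 2)
The machine is in qR, so it halts and rejects.

Final answer: Reject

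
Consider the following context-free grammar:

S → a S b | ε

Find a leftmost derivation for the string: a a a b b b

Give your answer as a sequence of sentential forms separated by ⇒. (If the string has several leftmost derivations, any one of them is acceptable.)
Start with S.
Step 1: the leftmost non-terminal is S; apply S → a S b:  a S b
Step 2: the leftmost non-terminal is S; apply S → a S b:  a a S b b
Step 3: the leftmost non-terminal is S; apply S → a S b:  a a a S b b b
Step 4: the leftmost non-terminal is S; apply S → ε:  a a a b b b

Final answer: S ⇒ a S b ⇒ a a S b b ⇒ a a a S b b b ⇒ a a a b b b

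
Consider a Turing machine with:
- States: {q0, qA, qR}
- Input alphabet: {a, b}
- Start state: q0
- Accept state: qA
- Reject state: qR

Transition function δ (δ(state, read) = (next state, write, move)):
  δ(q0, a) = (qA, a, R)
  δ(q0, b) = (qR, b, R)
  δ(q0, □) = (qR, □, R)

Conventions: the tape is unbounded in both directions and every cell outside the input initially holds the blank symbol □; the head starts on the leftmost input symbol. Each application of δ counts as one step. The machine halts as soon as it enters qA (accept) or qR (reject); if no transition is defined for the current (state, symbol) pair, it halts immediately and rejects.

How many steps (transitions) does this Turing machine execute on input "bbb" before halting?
Step 0: [q0]bbb (head at position 0)
Step 1: δ(q0, b) = (qR, b, R)  ⊢  b[qR]bb (head at position 1)
The machine is in qR, so it halts and rejects.
Number of transitions executed: 1.

Final answer: 1 steps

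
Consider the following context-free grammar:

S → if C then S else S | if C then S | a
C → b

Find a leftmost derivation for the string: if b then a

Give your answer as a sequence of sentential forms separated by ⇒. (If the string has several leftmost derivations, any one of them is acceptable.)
Start with S.
Step 1: the leftmost non-terminal is S; apply S → if C then S:  if C then S
Step 2: the leftmost non-terminal is C; apply C → b:  if b then S
Step 3: the leftmost non-terminal is S; apply S → a:  if b then a

Final answer: S ⇒ if C then S ⇒ if b then S ⇒ if b then a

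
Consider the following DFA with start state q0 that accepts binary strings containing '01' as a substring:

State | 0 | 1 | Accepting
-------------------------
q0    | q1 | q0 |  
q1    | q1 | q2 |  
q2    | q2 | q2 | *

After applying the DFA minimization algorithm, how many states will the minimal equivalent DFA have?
All 3 states are reachable from q0, so none can be removed as unreachable.
Table-filling: first mark every (accepting, non-accepting) pair as distinguishable (accepting: {q2}; non-accepting: {q0, q1}).
Round 1: (q0, q1) on '1' go to q0 and q2, already distinguishable → mark.
Every pair of states is distinguishable, so the DFA is already minimal.
Equivalence classes: {q0}, {q1}, {q2} → 3 states.

Final answer: 3 states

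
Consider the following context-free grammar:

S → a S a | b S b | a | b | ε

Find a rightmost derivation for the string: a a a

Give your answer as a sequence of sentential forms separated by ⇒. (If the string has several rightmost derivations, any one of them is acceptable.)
Start with S.
Step 1: the rightmost non-terminal is S; apply S → a S a:  a S a
Step 2: the rightmost non-terminal is S; apply S → a:  a a a

Final answer: S ⇒ a S a ⇒ a a a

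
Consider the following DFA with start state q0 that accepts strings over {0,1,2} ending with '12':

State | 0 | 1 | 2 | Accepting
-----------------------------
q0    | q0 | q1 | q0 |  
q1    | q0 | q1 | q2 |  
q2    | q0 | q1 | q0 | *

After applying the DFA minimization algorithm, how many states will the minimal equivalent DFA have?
All 3 states are reachable from q0, so none can be removed as unreachable.
Table-filling: first mark every (accepting, non-accepting) pair as distinguishable (accepting: {q2}; non-accepting: {q0, q1}).
Round 1: (q0, q1) on '2' go to q0 and q2, already distinguishable → mark.
Every pair of states is distinguishable, so the DFA is already minimal.
Equivalence classes: {q0}, {q1}, {q2} → 3 states.

Final answer: 3 states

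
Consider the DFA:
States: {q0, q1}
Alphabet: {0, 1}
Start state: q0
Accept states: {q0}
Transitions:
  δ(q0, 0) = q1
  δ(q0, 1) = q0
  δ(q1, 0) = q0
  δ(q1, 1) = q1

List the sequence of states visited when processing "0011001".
Starting at q0
Read '0': q0 -> q1
Read '0': q1 -> q0
Read '1': q0 -> q0
Read '1': q0 -> q0
Read '0': q0 -> q1
Read '0': q1 -> q0
Read '1': q0 -> q0

Final answer: q0 -> q1 -> q0 -> q0 -> q0 -> q1 -> q0 -> q0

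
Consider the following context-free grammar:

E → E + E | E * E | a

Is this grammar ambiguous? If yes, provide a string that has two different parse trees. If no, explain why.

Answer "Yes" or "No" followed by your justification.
Two different leftmost derivations of a + a * a:
  (1) E ⇒ E + E ⇒ a + E ⇒ a + E * E ⇒ a + a * E ⇒ a + a * a   (tree groups a + (a * a))
  (2) E ⇒ E * E ⇒ E + E * E ⇒ a + E * E ⇒ a + a * E ⇒ a + a * a   (tree groups (a + a) * a)
Two distinct leftmost derivations = two distinct parse trees, so the grammar is ambiguous.

Final answer: Yes - the string 'a + a * a' has two distinct leftmost derivations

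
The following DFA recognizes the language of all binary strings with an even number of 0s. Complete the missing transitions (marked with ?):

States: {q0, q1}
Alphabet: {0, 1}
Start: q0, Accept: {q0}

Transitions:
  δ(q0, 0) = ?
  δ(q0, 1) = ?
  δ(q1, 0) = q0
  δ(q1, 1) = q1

What each state remembers (consistent with the given transitions and accept states):
  q0: an even number of 0s has been read so far
  q1: an odd number of 0s has been read so far
Filling in the missing entries:
  δ(q0, 0): in q0 (an even number of 0s has been read so far), after reading 0 we have: an odd number of 0s has been read so far → q1
  δ(q0, 1): in q0 (an even number of 0s has been read so far), after reading 1 we have: an even number of 0s has been read so far → q0

Final answer: δ(q0, 0) = q1; δ(q0, 1) = q0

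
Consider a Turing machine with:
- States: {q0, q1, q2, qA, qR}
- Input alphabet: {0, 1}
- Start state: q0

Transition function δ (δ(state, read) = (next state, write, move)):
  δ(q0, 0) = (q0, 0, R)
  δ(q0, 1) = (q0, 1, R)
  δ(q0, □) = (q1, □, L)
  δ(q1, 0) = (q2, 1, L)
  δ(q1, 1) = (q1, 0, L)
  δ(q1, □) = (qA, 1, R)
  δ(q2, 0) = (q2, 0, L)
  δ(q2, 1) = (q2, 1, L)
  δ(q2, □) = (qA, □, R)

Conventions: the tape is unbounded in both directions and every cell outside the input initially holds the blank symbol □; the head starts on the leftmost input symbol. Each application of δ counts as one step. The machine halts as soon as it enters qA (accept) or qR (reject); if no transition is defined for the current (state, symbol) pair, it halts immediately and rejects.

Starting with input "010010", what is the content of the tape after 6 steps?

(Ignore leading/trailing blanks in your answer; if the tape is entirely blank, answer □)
Step 0: [q0]010010 (head at position 0)
Step 1: δ(q0, 0) = (q0, 0, R)  ⊢  0[q0]10010 (head at position 1)
Step 2: δ(q0, 1) = (q0, 1, R)  ⊢  01[q0]0010 (head at position 2)
Step 3: δ(q0, 0) = (q0, 0, R)  ⊢  010[q0]010 (head at position 3)
Step 4: δ(q0, 0) = (q0, 0, R)  ⊢  0100[q0]10 (head at position 4)
Step 5: δ(q0, 1) = (q0, 1, R)  ⊢  01001[q0]0 (head at position 5)
Step 6: δ(q0, 0) = (q0, 0, R)  ⊢  010010[q0]□ (head at position 6)
Tape after 6 steps (ignoring surrounding blanks): 010010

Final answer: Tape: 010010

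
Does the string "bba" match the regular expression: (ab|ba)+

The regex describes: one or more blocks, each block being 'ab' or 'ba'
No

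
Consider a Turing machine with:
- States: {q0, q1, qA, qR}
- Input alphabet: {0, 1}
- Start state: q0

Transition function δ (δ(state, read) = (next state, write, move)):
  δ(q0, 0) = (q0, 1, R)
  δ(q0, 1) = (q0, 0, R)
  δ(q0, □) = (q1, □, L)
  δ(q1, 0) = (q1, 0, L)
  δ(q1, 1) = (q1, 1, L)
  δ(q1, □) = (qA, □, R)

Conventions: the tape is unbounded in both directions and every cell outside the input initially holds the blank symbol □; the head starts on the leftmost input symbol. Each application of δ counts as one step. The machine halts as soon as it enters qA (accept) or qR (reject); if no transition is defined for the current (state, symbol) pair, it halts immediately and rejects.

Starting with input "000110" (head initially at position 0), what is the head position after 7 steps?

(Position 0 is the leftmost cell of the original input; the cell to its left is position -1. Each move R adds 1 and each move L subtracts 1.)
Step 0: [q0]000110 (head at position 0)
Step 1: δ(q0, 0) = (q0, 1, R)  ⊢  1[q0]00110 (head at position 1)
Step 2: δ(q0, 0) = (q0, 1, R)  ⊢  11[q0]0110 (head at position 2)
Step 3: δ(q0, 0) = (q0, 1, R)  ⊢  111[q0]110 (head at position 3)
Step 4: δ(q0, 1) = (q0, 0, R)  ⊢  1110[q0]10 (head at position 4)
Step 5: δ(q0, 1) = (q0, 0, R)  ⊢  11100[q0]0 (head at position 5)
Step 6: δ(q0, 0) = (q0, 1, R)  ⊢  111001[q0]□ (head at position 6)
Step 7: δ(q0, □) = (q1, □, L)  ⊢  11100[q1]1□ (head at position 5)
Head position after 7 steps: 5

Final answer: Position 5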